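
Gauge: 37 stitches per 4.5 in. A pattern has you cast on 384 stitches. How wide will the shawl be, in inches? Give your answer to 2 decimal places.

46.70 inches.

37 stitches / 4.5 inch = 8.222 stitches per inch.
384 / 8.222 = 46.703 inches.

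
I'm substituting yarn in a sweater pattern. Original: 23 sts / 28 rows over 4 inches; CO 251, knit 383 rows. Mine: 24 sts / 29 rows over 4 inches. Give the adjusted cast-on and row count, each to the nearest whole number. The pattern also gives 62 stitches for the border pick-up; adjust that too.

Stitches: 251 × 24/23 = 261.91 → 262.
Rows: 383 × 29/28 = 396.68 → 397.
border pick-up: 62 × 24/23 = 64.70 → 65.

Cast on 262 stitches; work 397 rows; border pick-up 65 stitches.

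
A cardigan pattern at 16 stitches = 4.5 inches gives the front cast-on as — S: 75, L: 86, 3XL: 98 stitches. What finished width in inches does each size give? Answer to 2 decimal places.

S 21.09 inches; L 24.19 inches; 3XL 27.56 inches.

16/4.5 = 3.556 sts per in.
S: 75 / 3.556 = 21.094 → 21.09 in.
L: 86 / 3.556 = 24.188 → 24.19 in.
3XL: 98 / 3.556 = 27.562 → 27.56 in.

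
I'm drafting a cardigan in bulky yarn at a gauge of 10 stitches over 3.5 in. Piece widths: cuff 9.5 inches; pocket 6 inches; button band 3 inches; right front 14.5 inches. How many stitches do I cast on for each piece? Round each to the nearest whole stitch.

cuff 27; pocket 17; button band 9; right front 41.

Rate = 10/3.5 = 2.857 sts per in.
cuff: 9.5 × 2.857 = 27.14 → 27.
pocket: 6 × 2.857 = 17.14 → 17.
button band: 3 × 2.857 = 8.57 → 9.
right front: 14.5 × 2.857 = 41.43 → 41.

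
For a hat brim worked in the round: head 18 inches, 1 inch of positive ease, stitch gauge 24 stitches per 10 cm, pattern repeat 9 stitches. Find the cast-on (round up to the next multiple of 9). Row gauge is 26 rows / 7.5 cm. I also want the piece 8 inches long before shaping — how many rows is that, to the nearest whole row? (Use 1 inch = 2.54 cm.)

Cast on 117 stitches; work 70 rows.

Finished = 18 + 1 = 19 inches.
19 inches × 2.54 = 48.26 cm.
24/10 = 2.4 sts per cm; 48.26 × 2.4 = 115.82 sts.
Next multiple of 9 → 117.
8 inches = 20.32 cm; × 3.467 = 70.44 → 70 rows.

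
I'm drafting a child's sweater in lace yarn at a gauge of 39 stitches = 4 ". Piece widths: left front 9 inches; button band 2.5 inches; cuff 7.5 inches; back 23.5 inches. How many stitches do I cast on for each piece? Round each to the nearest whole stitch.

Rate = 39/4 = 9.75 sts per in.
left front: 9 × 9.75 = 87.75 → 88.
button band: 2.5 × 9.75 = 24.38 → 24.
cuff: 7.5 × 9.75 = 73.12 → 73.
back: 23.5 × 9.75 = 229.12 → 229.

left front 88; button band 24; cuff 73; back 229.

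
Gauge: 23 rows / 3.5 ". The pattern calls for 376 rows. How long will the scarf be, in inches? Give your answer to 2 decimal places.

23 rows / 3.5 inch = 6.571 rows per inch.
376 / 6.571 = 57.217 inches.

57.22 inches.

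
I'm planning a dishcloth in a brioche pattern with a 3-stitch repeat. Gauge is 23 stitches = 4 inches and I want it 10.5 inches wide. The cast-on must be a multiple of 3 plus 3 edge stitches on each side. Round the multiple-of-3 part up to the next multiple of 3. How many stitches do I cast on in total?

Cast on 63 stitches.

23 / 4 = 5.75 sts per inch.
10.5 × 5.75 = 60.38 sts.
Less 6 edge sts → 54.38 for the repeat.
Next multiple of 3: 57.
Add back 6 edge sts → 63.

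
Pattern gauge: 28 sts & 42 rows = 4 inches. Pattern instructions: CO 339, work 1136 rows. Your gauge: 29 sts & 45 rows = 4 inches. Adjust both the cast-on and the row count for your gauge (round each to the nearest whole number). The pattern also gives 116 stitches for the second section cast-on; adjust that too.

Cast on 351 stitches; work 1217 rows; second section cast-on 120 stitches.

Stitches: 339 × 29/28 = 351.11 → 351.
Rows: 1136 × 45/42 = 1217.14 → 1217.
second section cast-on: 116 × 29/28 = 120.14 → 120.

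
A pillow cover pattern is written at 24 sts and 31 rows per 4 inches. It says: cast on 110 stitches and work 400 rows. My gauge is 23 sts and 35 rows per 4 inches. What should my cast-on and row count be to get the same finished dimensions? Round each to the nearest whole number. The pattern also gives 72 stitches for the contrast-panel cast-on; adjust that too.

Stitches: 110 × 23/24 = 105.42 → 105.
Rows: 400 × 35/31 = 451.61 → 452.
contrast-panel cast-on: 72 × 23/24 = 69.00 → 69.

Cast on 105 stitches; work 452 rows; contrast-panel cast-on 69 stitches.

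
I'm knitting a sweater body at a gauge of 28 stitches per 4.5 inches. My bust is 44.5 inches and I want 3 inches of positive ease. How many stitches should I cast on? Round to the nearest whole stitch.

Finished = 44.5 + 3 = 47.5 in.
28 / 4.5 = 6.222 sts per inch.
47.50 × 6.222 = 295.56 sts.
→ 296 sts.

CO 296 sts.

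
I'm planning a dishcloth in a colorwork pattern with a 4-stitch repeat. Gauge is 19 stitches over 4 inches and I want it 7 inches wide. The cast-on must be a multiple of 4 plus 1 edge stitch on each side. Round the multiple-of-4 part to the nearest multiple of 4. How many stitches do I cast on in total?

19 / 4 = 4.75 sts per inch.
7 × 4.75 = 33.25 sts.
Less 2 edge sts → 31.25 for the repeat.
Nearest multiple of 4: 32.
Add back 2 edge sts → 34.

Cast on 34 stitches.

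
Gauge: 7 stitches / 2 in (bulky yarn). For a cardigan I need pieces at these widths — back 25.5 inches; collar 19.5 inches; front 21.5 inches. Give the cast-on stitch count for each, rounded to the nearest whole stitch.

Rate = 7/2 = 3.5 sts per in.
back: 25.5 × 3.5 = 89.25 → 89.
collar: 19.5 × 3.5 = 68.25 → 68.
front: 21.5 × 3.5 = 75.25 → 75.

back 89; collar 68; front 75.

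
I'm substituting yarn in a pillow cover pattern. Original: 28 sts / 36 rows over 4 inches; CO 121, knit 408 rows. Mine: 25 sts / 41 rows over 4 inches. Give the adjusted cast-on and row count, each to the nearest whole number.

Cast on 108 stitches; work 465 rows.

Stitches: 121 × 25/28 = 108.04 → 108.
Rows: 408 × 41/36 = 464.67 → 465.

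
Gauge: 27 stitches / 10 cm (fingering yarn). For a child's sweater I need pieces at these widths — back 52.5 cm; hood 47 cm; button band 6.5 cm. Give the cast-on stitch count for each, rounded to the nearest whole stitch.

back 142; hood 127; button band 18.

Rate = 27/10 = 2.7 sts per cm.
back: 52.5 × 2.7 = 141.75 → 142.
hood: 47 × 2.7 = 126.90 → 127.
button band: 6.5 × 2.7 = 17.55 → 18.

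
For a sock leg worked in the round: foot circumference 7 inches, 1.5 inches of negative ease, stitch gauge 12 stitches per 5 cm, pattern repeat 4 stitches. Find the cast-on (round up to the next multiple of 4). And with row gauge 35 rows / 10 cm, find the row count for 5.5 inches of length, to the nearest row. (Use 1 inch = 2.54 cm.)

Finished = 7 − 1.5 = 5.5 inches.
5.5 inches × 2.54 = 13.97 cm.
12/5 = 2.4 sts per cm; 13.97 × 2.4 = 33.53 sts.
Next multiple of 4 → 36.
5.5 inches = 13.97 cm; × 3.5 = 48.90 → 49 rows.

Cast on 36 stitches; work 49 rows.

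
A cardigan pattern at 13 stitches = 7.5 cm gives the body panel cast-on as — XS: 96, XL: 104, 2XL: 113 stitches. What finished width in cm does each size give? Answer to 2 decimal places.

13/7.5 = 1.733 sts per cm.
XS: 96 / 1.733 = 55.385 → 55.38 cm.
XL: 104 / 1.733 = 60.000 → 60.00 cm.
2XL: 113 / 1.733 = 65.192 → 65.19 cm.

XS 55.38 cm; XL 60.00 cm; 2XL 65.19 cm.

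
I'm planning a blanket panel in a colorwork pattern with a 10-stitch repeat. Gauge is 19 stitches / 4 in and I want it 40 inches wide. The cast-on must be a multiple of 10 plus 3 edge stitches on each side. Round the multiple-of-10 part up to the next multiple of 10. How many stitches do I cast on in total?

19 / 4 = 4.75 sts per inch.
40 × 4.75 = 190.00 sts.
Less 6 edge sts → 184.00 for the repeat.
Next multiple of 10: 190.
Add back 6 edge sts → 196.

Cast on 196 stitches.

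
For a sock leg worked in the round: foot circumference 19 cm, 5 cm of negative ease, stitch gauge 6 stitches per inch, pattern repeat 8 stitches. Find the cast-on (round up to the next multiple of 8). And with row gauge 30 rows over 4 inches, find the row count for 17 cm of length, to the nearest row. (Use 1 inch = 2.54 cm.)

Finished = 19 − 5 = 14 cm.
14 cm × 1/2.54 = 5.51 inches.
6/1 = 6 sts per in; 5.51 × 6 = 33.07 sts.
Next multiple of 8 → 40.
17 cm = 6.69 inches; × 7.5 = 50.20 → 50 rows.

Cast on 40 stitches; work 50 rows.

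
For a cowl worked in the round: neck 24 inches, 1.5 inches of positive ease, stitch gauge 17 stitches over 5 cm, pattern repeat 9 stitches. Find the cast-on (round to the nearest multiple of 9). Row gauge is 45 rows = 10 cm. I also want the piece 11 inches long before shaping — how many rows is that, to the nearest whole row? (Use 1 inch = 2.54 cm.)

Cast on 216 stitches; work 126 rows.

Finished = 24 + 1.5 = 25.5 inches.
25.5 inches × 2.54 = 64.77 cm.
17/5 = 3.4 sts per cm; 64.77 × 3.4 = 220.22 sts.
Nearest multiple of 9 → 216.
11 inches = 27.94 cm; × 4.5 = 125.73 → 126 rows.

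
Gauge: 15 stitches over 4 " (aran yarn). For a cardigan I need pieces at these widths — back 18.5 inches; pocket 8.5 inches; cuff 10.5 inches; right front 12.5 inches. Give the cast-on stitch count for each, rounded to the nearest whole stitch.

back 69; pocket 32; cuff 39; right front 47.

Rate = 15/4 = 3.75 sts per in.
back: 18.5 × 3.75 = 69.38 → 69.
pocket: 8.5 × 3.75 = 31.88 → 32.
cuff: 10.5 × 3.75 = 39.38 → 39.
right front: 12.5 × 3.75 = 46.88 → 47.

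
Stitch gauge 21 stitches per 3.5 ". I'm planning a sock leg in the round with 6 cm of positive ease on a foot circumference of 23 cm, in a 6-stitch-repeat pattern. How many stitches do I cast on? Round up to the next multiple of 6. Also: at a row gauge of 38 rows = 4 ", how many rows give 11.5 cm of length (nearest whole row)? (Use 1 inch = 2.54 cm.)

Cast on 72 stitches; work 43 rows.

Finished = 23 + 6 = 29 cm.
29 cm × 1/2.54 = 11.42 inches.
21/3.5 = 6 sts per in; 11.42 × 6 = 68.50 sts.
Next multiple of 6 → 72.
11.5 cm = 4.53 inches; × 9.5 = 43.01 → 43 rows.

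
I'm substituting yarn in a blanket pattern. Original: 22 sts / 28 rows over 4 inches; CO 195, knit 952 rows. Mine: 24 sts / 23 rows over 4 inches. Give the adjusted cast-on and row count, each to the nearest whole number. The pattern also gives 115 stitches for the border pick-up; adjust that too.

Cast on 213 stitches; work 782 rows; border pick-up 125 stitches.

Stitches: 195 × 24/22 = 212.73 → 213.
Rows: 952 × 23/28 = 782.00 → 782.
border pick-up: 115 × 24/22 = 125.45 → 125.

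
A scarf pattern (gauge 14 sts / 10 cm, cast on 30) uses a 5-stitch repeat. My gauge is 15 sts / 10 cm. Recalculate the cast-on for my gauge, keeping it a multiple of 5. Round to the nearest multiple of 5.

30 × 15 / 14 = 32.14.
Nearest multiple of 5: 30.

Cast on 30 stitches.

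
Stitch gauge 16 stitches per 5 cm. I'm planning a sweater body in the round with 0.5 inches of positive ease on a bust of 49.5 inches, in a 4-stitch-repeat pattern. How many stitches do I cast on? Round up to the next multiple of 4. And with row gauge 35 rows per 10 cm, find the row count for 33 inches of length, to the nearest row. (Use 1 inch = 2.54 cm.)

Finished = 49.5 + 0.5 = 50 inches.
50 inches × 2.54 = 127.00 cm.
16/5 = 3.2 sts per cm; 127.00 × 3.2 = 406.40 sts.
Next multiple of 4 → 408.
33 inches = 83.82 cm; × 3.5 = 293.37 → 293 rows.

Cast on 408 stitches; work 293 rows.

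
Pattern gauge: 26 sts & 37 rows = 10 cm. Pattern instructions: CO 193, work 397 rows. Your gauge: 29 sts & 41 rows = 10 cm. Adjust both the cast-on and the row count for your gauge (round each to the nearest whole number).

Stitches: 193 × 29/26 = 215.27 → 215.
Rows: 397 × 41/37 = 439.92 → 440.

Cast on 215 stitches; work 440 rows.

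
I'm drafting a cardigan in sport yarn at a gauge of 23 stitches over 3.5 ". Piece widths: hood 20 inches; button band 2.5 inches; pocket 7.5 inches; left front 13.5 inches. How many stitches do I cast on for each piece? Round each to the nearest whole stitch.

Rate = 23/3.5 = 6.571 sts per in.
hood: 20 × 6.571 = 131.43 → 131.
button band: 2.5 × 6.571 = 16.43 → 16.
pocket: 7.5 × 6.571 = 49.29 → 49.
left front: 13.5 × 6.571 = 88.71 → 89.

hood 131; button band 16; pocket 49; left front 89.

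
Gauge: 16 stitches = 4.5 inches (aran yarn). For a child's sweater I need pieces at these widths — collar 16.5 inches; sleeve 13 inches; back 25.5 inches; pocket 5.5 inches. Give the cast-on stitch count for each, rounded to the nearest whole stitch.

collar 59; sleeve 46; back 91; pocket 20.

Rate = 16/4.5 = 3.556 sts per in.
collar: 16.5 × 3.556 = 58.67 → 59.
sleeve: 13 × 3.556 = 46.22 → 46.
back: 25.5 × 3.556 = 90.67 → 91.
pocket: 5.5 × 3.556 = 19.56 → 20.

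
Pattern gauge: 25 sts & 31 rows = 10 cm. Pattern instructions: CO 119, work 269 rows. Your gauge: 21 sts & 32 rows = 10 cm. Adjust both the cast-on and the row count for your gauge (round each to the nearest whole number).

Cast on 100 stitches; work 278 rows.

Stitches: 119 × 21/25 = 99.96 → 100.
Rows: 269 × 32/31 = 277.68 → 278.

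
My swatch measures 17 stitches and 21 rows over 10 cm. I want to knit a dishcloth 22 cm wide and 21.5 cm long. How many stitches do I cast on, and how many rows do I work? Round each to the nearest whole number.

Stitch gauge = 17/10 = 1.7 sts/cm; 22 × 1.7 = 37.40 → 37 sts.
Row gauge = 21/10 = 2.1 rows/cm; 21.5 × 2.1 = 45.15 → 45 rows.

Cast on 37 stitches and work 45 rows.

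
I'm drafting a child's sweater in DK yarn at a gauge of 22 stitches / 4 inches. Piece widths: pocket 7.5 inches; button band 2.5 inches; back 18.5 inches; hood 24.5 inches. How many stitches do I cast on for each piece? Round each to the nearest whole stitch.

Rate = 22/4 = 5.5 sts per in.
pocket: 7.5 × 5.5 = 41.25 → 41.
button band: 2.5 × 5.5 = 13.75 → 14.
back: 18.5 × 5.5 = 101.75 → 102.
hood: 24.5 × 5.5 = 134.75 → 135.

pocket 41; button band 14; back 102; hood 135.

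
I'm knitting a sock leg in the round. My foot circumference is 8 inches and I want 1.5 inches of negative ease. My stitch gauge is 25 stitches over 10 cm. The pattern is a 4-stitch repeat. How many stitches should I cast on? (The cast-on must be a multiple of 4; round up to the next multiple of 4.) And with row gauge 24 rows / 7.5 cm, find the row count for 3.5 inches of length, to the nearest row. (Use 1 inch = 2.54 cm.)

Finished = 8 − 1.5 = 6.5 inches.
6.5 inches × 2.54 = 16.51 cm.
25/10 = 2.5 sts per cm; 16.51 × 2.5 = 41.27 sts.
Next multiple of 4 → 44.
3.5 inches = 8.89 cm; × 3.2 = 28.45 → 28 rows.

Cast on 44 stitches; work 28 rows.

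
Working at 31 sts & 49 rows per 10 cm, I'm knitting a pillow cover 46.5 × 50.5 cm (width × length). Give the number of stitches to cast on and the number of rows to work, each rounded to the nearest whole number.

Stitch gauge = 31/10 = 3.1 sts/cm; 46.5 × 3.1 = 144.15 → 144 sts.
Row gauge = 49/10 = 4.9 rows/cm; 50.5 × 4.9 = 247.45 → 247 rows.

Cast on 144 stitches and work 247 rows.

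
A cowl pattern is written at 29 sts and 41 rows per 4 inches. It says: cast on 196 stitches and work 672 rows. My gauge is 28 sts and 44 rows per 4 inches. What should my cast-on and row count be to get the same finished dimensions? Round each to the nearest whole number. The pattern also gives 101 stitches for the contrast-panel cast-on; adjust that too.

Stitches: 196 × 28/29 = 189.24 → 189.
Rows: 672 × 44/41 = 721.17 → 721.
contrast-panel cast-on: 101 × 28/29 = 97.52 → 98.

Cast on 189 stitches; work 721 rows; contrast-panel cast-on 98 stitches.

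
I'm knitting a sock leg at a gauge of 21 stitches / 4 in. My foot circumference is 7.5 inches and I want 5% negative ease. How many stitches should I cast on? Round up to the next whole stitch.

Cast on 38 stitches.

Finished = 7.5 × 0.95 = 7.12 in.
21 / 4 = 5.25 sts per inch.
7.12 × 5.25 = 37.41 sts.
→ 38 sts.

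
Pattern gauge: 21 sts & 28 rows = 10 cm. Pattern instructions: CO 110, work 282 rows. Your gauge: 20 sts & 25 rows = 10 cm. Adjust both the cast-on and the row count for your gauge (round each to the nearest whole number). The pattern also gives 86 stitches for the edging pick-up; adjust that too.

Stitches: 110 × 20/21 = 104.76 → 105.
Rows: 282 × 25/28 = 251.79 → 252.
edging pick-up: 86 × 20/21 = 81.90 → 82.

Cast on 105 stitches; work 252 rows; edging pick-up 82 stitches.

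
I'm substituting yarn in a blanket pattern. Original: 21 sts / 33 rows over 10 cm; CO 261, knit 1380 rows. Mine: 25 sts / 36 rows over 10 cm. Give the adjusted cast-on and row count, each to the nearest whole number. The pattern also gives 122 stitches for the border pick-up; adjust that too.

Stitches: 261 × 25/21 = 310.71 → 311.
Rows: 1380 × 36/33 = 1505.45 → 1505.
border pick-up: 122 × 25/21 = 145.24 → 145.

Cast on 311 stitches; work 1505 rows; border pick-up 145 stitches.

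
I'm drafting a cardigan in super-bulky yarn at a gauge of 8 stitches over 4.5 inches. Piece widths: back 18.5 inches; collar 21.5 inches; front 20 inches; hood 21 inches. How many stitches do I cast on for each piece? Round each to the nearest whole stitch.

back 33; collar 38; front 36; hood 37.

Rate = 8/4.5 = 1.778 sts per in.
back: 18.5 × 1.778 = 32.89 → 33.
collar: 21.5 × 1.778 = 38.22 → 38.
front: 20 × 1.778 = 35.56 → 36.
hood: 21 × 1.778 = 37.33 → 37.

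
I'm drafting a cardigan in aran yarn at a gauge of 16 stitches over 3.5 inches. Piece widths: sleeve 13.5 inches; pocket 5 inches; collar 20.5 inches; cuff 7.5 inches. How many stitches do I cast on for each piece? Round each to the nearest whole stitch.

Rate = 16/3.5 = 4.571 sts per in.
sleeve: 13.5 × 4.571 = 61.71 → 62.
pocket: 5 × 4.571 = 22.86 → 23.
collar: 20.5 × 4.571 = 93.71 → 94.
cuff: 7.5 × 4.571 = 34.29 → 34.

sleeve 62; pocket 23; collar 94; cuff 34.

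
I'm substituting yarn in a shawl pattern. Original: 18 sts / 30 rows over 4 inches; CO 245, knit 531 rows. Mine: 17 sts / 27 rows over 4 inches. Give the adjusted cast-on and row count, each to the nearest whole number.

Cast on 231 stitches; work 478 rows.

Stitches: 245 × 17/18 = 231.39 → 231.
Rows: 531 × 27/30 = 477.90 → 478.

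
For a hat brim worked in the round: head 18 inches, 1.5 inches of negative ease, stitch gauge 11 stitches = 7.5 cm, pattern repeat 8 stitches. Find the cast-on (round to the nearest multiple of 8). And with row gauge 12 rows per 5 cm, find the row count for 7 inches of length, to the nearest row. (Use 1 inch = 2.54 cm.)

Finished = 18 − 1.5 = 16.5 inches.
16.5 inches × 2.54 = 41.91 cm.
11/7.5 = 1.467 sts per cm; 41.91 × 1.467 = 61.47 sts.
Nearest multiple of 8 → 64.
7 inches = 17.78 cm; × 2.4 = 42.67 → 43 rows.

Cast on 64 stitches; work 43 rows.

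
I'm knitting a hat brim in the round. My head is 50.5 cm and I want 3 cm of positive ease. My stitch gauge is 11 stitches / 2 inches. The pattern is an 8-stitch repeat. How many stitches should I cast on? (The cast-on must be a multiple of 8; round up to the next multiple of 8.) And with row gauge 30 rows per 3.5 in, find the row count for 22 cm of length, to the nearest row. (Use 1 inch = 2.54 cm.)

Finished = 50.5 + 3 = 53.5 cm.
53.5 cm × 1/2.54 = 21.06 inches.
11/2 = 5.5 sts per in; 21.06 × 5.5 = 115.85 sts.
Next multiple of 8 → 120.
22 cm = 8.66 inches; × 8.571 = 74.24 → 74 rows.

Cast on 120 stitches; work 74 rows.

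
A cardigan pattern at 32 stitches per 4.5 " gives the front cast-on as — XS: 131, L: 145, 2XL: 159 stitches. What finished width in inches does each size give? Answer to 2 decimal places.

32/4.5 = 7.111 sts per in.
XS: 131 / 7.111 = 18.422 → 18.42 in.
L: 145 / 7.111 = 20.391 → 20.39 in.
2XL: 159 / 7.111 = 22.359 → 22.36 in.

XS 18.42 inches; L 20.39 inches; 2XL 22.36 inches.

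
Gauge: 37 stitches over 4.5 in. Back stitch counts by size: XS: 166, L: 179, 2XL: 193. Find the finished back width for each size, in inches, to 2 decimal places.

XS 20.19 inches; L 21.77 inches; 2XL 23.47 inches.

37/4.5 = 8.222 sts per in.
XS: 166 / 8.222 = 20.189 → 20.19 in.
L: 179 / 8.222 = 21.770 → 21.77 in.
2XL: 193 / 8.222 = 23.473 → 23.47 in.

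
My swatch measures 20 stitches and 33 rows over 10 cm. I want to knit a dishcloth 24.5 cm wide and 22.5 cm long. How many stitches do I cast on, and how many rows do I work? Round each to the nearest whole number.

Cast on 49 stitches and work 74 rows.

Stitch gauge = 20/10 = 2 sts/cm; 24.5 × 2 = 49.00 → 49 sts.
Row gauge = 33/10 = 3.3 rows/cm; 22.5 × 3.3 = 74.25 → 74 rows.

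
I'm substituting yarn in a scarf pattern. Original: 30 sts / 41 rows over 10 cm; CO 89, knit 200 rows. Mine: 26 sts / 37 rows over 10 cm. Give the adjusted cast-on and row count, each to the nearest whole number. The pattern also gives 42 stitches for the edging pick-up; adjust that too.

Stitches: 89 × 26/30 = 77.13 → 77.
Rows: 200 × 37/41 = 180.49 → 180.
edging pick-up: 42 × 26/30 = 36.40 → 36.

Cast on 77 stitches; work 180 rows; edging pick-up 36 stitches.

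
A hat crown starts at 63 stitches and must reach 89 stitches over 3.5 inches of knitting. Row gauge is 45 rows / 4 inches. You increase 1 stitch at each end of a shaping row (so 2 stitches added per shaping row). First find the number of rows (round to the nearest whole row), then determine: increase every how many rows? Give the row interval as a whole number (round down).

Increase every 3rd row.

Rows = 3.5 × 11.25 = 39.4 → 39 rows.
Stitches to add: 26 → 13 shaping rows (at 2 st each).
39 / 13 = 3.00 → every 3 rows.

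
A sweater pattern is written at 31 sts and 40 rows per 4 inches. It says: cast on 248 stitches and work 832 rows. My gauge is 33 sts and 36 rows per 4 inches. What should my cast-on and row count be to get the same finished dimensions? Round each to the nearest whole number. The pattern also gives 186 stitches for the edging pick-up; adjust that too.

Stitches: 248 × 33/31 = 264.00 → 264.
Rows: 832 × 36/40 = 748.80 → 749.
edging pick-up: 186 × 33/31 = 198.00 → 198.

Cast on 264 stitches; work 749 rows; edging pick-up 198 stitches.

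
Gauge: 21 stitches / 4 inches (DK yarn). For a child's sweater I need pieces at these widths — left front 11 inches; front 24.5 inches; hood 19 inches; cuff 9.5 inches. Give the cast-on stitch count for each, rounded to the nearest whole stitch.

left front 58; front 129; hood 100; cuff 50.

Rate = 21/4 = 5.25 sts per in.
left front: 11 × 5.25 = 57.75 → 58.
front: 24.5 × 5.25 = 128.62 → 129.
hood: 19 × 5.25 = 99.75 → 100.
cuff: 9.5 × 5.25 = 49.88 → 50.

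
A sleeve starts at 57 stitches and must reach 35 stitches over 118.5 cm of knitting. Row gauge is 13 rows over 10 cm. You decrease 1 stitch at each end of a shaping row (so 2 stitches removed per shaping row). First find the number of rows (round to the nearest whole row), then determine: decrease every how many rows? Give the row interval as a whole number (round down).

Rows = 118.5 × 1.3 = 154.1 → 154 rows.
Stitches to remove: 22 → 11 shaping rows (at 2 st each).
154 / 11 = 14.00 → every 14 rows.

Decrease every 14th row.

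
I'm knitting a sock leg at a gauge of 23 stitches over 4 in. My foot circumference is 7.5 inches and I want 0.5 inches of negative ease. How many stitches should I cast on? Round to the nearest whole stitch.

Finished = 7.5 − 0.5 = 7 in.
23 / 4 = 5.75 sts per inch.
7.00 × 5.75 = 40.25 sts.
→ 40 sts.

Cast on 40 stitches.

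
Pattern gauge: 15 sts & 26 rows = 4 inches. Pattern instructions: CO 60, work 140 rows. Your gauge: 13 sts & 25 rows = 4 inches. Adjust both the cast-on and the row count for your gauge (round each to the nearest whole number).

Stitches: 60 × 13/15 = 52.00 → 52.
Rows: 140 × 25/26 = 134.62 → 135.

Cast on 52 stitches; work 135 rows.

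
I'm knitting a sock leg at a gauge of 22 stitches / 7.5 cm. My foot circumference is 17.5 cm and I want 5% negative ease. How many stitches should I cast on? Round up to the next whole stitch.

Finished = 17.5 × 0.95 = 16.62 cm.
22 / 7.5 = 2.933 sts per cm.
16.62 × 2.933 = 48.77 sts.
→ 49 sts.

Cast on 49 stitches.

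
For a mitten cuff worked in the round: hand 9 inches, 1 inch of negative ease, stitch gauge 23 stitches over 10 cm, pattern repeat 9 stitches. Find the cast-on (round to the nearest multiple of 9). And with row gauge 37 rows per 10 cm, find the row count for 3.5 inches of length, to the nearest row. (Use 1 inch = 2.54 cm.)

Finished = 9 − 1 = 8 inches.
8 inches × 2.54 = 20.32 cm.
23/10 = 2.3 sts per cm; 20.32 × 2.3 = 46.74 sts.
Nearest multiple of 9 → 45.
3.5 inches = 8.89 cm; × 3.7 = 32.89 → 33 rows.

Cast on 45 stitches; work 33 rows.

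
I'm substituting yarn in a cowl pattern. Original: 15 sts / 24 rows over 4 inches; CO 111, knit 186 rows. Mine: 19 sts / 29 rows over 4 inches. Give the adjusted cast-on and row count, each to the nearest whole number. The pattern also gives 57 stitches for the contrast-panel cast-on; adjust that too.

Cast on 141 stitches; work 225 rows; contrast-panel cast-on 72 stitches.

Stitches: 111 × 19/15 = 140.60 → 141.
Rows: 186 × 29/24 = 224.75 → 225.
contrast-panel cast-on: 57 × 19/15 = 72.20 → 72.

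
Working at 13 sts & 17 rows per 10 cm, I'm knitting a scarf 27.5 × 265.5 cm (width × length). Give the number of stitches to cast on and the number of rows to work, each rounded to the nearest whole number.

Cast on 36 stitches and work 451 rows.

Stitch gauge = 13/10 = 1.3 sts/cm; 27.5 × 1.3 = 35.75 → 36 sts.
Row gauge = 17/10 = 1.7 rows/cm; 265.5 × 1.7 = 451.35 → 451 rows.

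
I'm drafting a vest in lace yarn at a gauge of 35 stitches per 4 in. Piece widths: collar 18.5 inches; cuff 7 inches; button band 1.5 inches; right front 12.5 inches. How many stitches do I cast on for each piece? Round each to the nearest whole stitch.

Rate = 35/4 = 8.75 sts per in.
collar: 18.5 × 8.75 = 161.88 → 162.
cuff: 7 × 8.75 = 61.25 → 61.
button band: 1.5 × 8.75 = 13.12 → 13.
right front: 12.5 × 8.75 = 109.38 → 109.

collar 162; cuff 61; button band 13; right front 109.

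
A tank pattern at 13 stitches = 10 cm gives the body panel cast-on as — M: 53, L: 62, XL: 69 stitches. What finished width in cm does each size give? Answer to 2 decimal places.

M 40.77 cm; L 47.69 cm; XL 53.08 cm.

13/10 = 1.3 sts per cm.
M: 53 / 1.3 = 40.769 → 40.77 cm.
L: 62 / 1.3 = 47.692 → 47.69 cm.
XL: 69 / 1.3 = 53.077 → 53.08 cm.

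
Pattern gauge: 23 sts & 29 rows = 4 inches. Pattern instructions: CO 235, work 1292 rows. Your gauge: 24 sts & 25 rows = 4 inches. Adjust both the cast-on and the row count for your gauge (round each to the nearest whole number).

Stitches: 235 × 24/23 = 245.22 → 245.
Rows: 1292 × 25/29 = 1113.79 → 1114.

Cast on 245 stitches; work 1114 rows.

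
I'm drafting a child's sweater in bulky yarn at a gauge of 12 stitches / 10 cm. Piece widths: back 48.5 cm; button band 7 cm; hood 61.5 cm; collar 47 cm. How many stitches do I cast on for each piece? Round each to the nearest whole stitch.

Rate = 12/10 = 1.2 sts per cm.
back: 48.5 × 1.2 = 58.20 → 58.
button band: 7 × 1.2 = 8.40 → 8.
hood: 61.5 × 1.2 = 73.80 → 74.
collar: 47 × 1.2 = 56.40 → 56.

back 58; button band 8; hood 74; collar 56.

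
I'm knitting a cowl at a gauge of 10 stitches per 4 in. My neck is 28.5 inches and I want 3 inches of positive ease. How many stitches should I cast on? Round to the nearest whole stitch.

79 stitches.

Finished = 28.5 + 3 = 31.5 in.
10 / 4 = 2.5 sts per inch.
31.50 × 2.5 = 78.75 sts.
→ 79 sts.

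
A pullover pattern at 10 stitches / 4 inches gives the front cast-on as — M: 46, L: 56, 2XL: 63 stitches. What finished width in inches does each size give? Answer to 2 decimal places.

M 18.40 inches; L 22.40 inches; 2XL 25.20 inches.

10/4 = 2.5 sts per in.
M: 46 / 2.5 = 18.400 → 18.40 in.
L: 56 / 2.5 = 22.400 → 22.40 in.
2XL: 63 / 2.5 = 25.200 → 25.20 in.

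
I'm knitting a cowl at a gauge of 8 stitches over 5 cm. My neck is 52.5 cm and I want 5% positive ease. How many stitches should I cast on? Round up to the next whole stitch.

89 stitches.

Finished = 52.5 × 1.05 = 55.12 cm.
8 / 5 = 1.6 sts per cm.
55.12 × 1.6 = 88.20 sts.
→ 89 sts.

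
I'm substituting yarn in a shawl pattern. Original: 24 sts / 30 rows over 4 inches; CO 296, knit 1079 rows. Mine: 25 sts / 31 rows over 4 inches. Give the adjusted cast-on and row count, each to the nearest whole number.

Stitches: 296 × 25/24 = 308.33 → 308.
Rows: 1079 × 31/30 = 1114.97 → 1115.

Cast on 308 stitches; work 1115 rows.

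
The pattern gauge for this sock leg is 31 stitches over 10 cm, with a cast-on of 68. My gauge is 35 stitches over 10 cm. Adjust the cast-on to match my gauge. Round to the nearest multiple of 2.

76 stitches.

Scale factor = 35 / 31 = 1.129.
68 × 35 / 31 = 76.77 sts.
→ 76 sts.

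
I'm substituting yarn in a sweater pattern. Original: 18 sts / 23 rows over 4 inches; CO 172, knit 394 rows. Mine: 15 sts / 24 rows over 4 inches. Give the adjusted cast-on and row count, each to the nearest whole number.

Cast on 143 stitches; work 411 rows.

Stitches: 172 × 15/18 = 143.33 → 143.
Rows: 394 × 24/23 = 411.13 → 411.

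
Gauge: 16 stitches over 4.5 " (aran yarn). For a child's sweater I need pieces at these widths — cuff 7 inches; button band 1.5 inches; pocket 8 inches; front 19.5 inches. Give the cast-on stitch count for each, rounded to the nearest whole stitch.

cuff 25; button band 5; pocket 28; front 69.

Rate = 16/4.5 = 3.556 sts per in.
cuff: 7 × 3.556 = 24.89 → 25.
button band: 1.5 × 3.556 = 5.33 → 5.
pocket: 8 × 3.556 = 28.44 → 28.
front: 19.5 × 3.556 = 69.33 → 69.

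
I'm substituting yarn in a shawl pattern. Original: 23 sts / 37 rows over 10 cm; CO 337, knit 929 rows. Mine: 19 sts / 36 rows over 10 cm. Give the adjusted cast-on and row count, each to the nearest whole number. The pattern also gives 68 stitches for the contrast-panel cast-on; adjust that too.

Cast on 278 stitches; work 904 rows; contrast-panel cast-on 56 stitches.

Stitches: 337 × 19/23 = 278.39 → 278.
Rows: 929 × 36/37 = 903.89 → 904.
contrast-panel cast-on: 68 × 19/23 = 56.17 → 56.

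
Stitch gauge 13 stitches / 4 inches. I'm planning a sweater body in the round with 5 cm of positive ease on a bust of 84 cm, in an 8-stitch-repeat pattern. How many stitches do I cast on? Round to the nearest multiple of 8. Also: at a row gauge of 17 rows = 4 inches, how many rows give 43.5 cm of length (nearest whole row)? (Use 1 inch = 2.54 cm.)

Cast on 112 stitches; work 73 rows.

Finished = 84 + 5 = 89 cm.
89 cm × 1/2.54 = 35.04 inches.
13/4 = 3.25 sts per in; 35.04 × 3.25 = 113.88 sts.
Nearest multiple of 8 → 112.
43.5 cm = 17.13 inches; × 4.25 = 72.79 → 73 rows.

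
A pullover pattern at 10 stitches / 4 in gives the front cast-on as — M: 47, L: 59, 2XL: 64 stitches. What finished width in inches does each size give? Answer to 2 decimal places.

10/4 = 2.5 sts per in.
M: 47 / 2.5 = 18.800 → 18.80 in.
L: 59 / 2.5 = 23.600 → 23.60 in.
2XL: 64 / 2.5 = 25.600 → 25.60 in.

M 18.80 inches; L 23.60 inches; 2XL 25.60 inches.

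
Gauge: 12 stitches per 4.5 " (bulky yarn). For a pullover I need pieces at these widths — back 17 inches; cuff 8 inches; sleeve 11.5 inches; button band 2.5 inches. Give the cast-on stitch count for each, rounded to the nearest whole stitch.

back 45; cuff 21; sleeve 31; button band 7.

Rate = 12/4.5 = 2.667 sts per in.
back: 17 × 2.667 = 45.33 → 45.
cuff: 8 × 2.667 = 21.33 → 21.
sleeve: 11.5 × 2.667 = 30.67 → 31.
button band: 2.5 × 2.667 = 6.67 → 7.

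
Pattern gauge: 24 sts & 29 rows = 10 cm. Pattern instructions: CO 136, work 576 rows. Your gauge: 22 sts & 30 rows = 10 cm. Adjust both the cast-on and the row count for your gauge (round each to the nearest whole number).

Stitches: 136 × 22/24 = 124.67 → 125.
Rows: 576 × 30/29 = 595.86 → 596.

Cast on 125 stitches; work 596 rows.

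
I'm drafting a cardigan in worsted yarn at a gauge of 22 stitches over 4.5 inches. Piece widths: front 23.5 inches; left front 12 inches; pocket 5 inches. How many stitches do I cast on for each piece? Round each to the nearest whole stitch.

front 115; left front 59; pocket 24.

Rate = 22/4.5 = 4.889 sts per in.
front: 23.5 × 4.889 = 114.89 → 115.
left front: 12 × 4.889 = 58.67 → 59.
pocket: 5 × 4.889 = 24.44 → 24.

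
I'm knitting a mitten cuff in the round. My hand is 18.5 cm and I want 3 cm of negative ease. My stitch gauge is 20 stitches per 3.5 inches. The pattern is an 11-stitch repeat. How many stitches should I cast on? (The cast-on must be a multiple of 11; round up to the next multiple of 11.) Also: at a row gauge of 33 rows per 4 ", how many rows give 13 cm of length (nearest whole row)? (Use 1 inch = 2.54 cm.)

Cast on 44 stitches; work 42 rows.

Finished = 18.5 − 3 = 15.5 cm.
15.5 cm × 1/2.54 = 6.10 inches.
20/3.5 = 5.714 sts per in; 6.10 × 5.714 = 34.87 sts.
Next multiple of 11 → 44.
13 cm = 5.12 inches; × 8.25 = 42.22 → 42 rows.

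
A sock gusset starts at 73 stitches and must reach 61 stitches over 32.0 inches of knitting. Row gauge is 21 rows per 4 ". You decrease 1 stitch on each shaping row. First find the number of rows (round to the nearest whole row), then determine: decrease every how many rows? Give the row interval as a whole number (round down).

Decrease every 14th row.

Rows = 32.0 × 5.25 = 168.0 → 168 rows.
Stitches to remove: 12 → 12 shaping rows (at 1 st each).
168 / 12 = 14.00 → every 14 rows.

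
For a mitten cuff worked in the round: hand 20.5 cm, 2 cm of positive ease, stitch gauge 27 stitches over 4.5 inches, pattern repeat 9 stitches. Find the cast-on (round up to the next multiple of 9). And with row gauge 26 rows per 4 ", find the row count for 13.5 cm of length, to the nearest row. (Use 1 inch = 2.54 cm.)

Finished = 20.5 + 2 = 22.5 cm.
22.5 cm × 1/2.54 = 8.86 inches.
27/4.5 = 6 sts per in; 8.86 × 6 = 53.15 sts.
Next multiple of 9 → 54.
13.5 cm = 5.31 inches; × 6.5 = 34.55 → 35 rows.

Cast on 54 stitches; work 35 rows.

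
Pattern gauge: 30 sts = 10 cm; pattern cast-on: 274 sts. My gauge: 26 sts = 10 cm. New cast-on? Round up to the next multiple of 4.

240 stitches.

Scale factor = 26 / 30 = 0.867.
274 × 26 / 30 = 237.47 sts.
→ 240 sts.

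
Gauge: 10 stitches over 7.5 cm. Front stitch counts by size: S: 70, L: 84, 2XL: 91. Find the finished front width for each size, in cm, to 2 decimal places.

10/7.5 = 1.333 sts per cm.
S: 70 / 1.333 = 52.500 → 52.50 cm.
L: 84 / 1.333 = 63.000 → 63.00 cm.
2XL: 91 / 1.333 = 68.250 → 68.25 cm.

S 52.50 cm; L 63.00 cm; 2XL 68.25 cm.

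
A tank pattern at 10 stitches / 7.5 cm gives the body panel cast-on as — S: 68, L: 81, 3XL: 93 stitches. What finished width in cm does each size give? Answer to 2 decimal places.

10/7.5 = 1.333 sts per cm.
S: 68 / 1.333 = 51.000 → 51.00 cm.
L: 81 / 1.333 = 60.750 → 60.75 cm.
3XL: 93 / 1.333 = 69.750 → 69.75 cm.

S 51.00 cm; L 60.75 cm; 3XL 69.75 cm.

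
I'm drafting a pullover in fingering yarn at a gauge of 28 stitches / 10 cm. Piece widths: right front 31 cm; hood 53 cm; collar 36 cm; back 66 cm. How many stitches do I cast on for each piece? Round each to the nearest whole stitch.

Rate = 28/10 = 2.8 sts per cm.
right front: 31 × 2.8 = 86.80 → 87.
hood: 53 × 2.8 = 148.40 → 148.
collar: 36 × 2.8 = 100.80 → 101.
back: 66 × 2.8 = 184.80 → 185.

right front 87; hood 148; collar 101; back 185.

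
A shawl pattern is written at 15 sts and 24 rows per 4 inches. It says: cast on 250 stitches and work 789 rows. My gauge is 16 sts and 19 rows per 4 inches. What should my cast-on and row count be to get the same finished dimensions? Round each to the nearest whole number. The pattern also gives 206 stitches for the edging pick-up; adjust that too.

Cast on 267 stitches; work 625 rows; edging pick-up 220 stitches.

Stitches: 250 × 16/15 = 266.67 → 267.
Rows: 789 × 19/24 = 624.62 → 625.
edging pick-up: 206 × 16/15 = 219.73 → 220.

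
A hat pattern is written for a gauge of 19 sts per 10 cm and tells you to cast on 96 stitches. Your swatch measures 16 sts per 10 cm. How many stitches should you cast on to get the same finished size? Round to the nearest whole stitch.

Scale factor = 16 / 19 = 0.842.
96 × 16 / 19 = 80.84 sts.
→ 81 sts.

CO 81 sts.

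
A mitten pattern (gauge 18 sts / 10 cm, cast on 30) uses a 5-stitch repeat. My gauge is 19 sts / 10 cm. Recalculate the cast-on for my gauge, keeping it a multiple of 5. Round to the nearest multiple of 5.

CO 30 sts.

30 × 19 / 18 = 31.67.
Nearest multiple of 5: 30.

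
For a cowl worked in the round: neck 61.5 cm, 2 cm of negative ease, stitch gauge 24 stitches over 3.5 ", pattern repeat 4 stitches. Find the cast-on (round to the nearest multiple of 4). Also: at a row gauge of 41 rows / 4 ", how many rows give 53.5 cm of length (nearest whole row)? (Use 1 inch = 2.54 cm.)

Cast on 160 stitches; work 216 rows.

Finished = 61.5 − 2 = 59.5 cm.
59.5 cm × 1/2.54 = 23.43 inches.
24/3.5 = 6.857 sts per in; 23.43 × 6.857 = 160.63 sts.
Nearest multiple of 4 → 160.
53.5 cm = 21.06 inches; × 10.25 = 215.90 → 216 rows.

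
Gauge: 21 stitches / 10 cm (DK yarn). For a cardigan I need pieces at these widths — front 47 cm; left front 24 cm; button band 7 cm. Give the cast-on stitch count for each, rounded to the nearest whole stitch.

Rate = 21/10 = 2.1 sts per cm.
front: 47 × 2.1 = 98.70 → 99.
left front: 24 × 2.1 = 50.40 → 50.
button band: 7 × 2.1 = 14.70 → 15.

front 99; left front 50; button band 15.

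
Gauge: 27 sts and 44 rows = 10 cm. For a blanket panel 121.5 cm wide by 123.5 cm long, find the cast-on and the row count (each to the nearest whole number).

Stitch gauge = 27/10 = 2.7 sts/cm; 121.5 × 2.7 = 328.05 → 328 sts.
Row gauge = 44/10 = 4.4 rows/cm; 123.5 × 4.4 = 543.40 → 543 rows.

Cast on 328 stitches and work 543 rows.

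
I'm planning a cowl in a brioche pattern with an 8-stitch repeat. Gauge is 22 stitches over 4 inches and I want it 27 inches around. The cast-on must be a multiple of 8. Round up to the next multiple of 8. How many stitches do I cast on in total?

22 / 4 = 5.5 sts per inch.
27 × 5.5 = 148.50 sts.
Next multiple of 8: 152.

Cast on 152 stitches.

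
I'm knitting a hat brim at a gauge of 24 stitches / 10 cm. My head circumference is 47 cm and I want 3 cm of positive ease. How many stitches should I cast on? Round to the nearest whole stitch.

Finished = 47 + 3 = 50 cm.
24 / 10 = 2.4 sts per cm.
50.00 × 2.4 = 120.00 sts.

Cast on 120 stitches.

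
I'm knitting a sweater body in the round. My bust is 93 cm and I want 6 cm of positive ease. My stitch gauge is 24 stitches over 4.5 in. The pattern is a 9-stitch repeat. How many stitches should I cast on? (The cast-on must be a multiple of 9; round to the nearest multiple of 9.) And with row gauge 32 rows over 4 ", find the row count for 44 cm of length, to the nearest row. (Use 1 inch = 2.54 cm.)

Finished = 93 + 6 = 99 cm.
99 cm × 1/2.54 = 38.98 inches.
24/4.5 = 5.333 sts per in; 38.98 × 5.333 = 207.87 sts.
Nearest multiple of 9 → 207.
44 cm = 17.32 inches; × 8 = 138.58 → 139 rows.

Cast on 207 stitches; work 139 rows.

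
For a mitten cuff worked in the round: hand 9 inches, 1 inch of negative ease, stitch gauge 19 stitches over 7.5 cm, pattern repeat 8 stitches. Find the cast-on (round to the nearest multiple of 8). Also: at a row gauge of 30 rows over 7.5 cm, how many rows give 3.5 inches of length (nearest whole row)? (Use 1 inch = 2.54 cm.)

Cast on 48 stitches; work 36 rows.

Finished = 9 − 1 = 8 inches.
8 inches × 2.54 = 20.32 cm.
19/7.5 = 2.533 sts per cm; 20.32 × 2.533 = 51.48 sts.
Nearest multiple of 8 → 48.
3.5 inches = 8.89 cm; × 4 = 35.56 → 36 rows.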